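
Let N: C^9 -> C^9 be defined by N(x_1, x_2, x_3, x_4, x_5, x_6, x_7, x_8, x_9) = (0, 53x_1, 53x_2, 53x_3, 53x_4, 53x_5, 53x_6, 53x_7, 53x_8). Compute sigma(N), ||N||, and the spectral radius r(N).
sigma(N) = {0}; ||N|| = 53; r(N) = 0. (N is nilpotent with N^9 = 0.)

On C^9, N is a strictly lower-triangular matrix with 53 on the subdiagonal and zeros elsewhere, so its characteristic polynomial is lambda^9 and every eigenvalue is 0: sigma(N) = {0}. For the operator norm, N e_i = 53e_{i+1} for i = 1, ..., 8 and N e_9 = 0, so the singular values of N are 53 (with multiplicity 8) and 0; hence ||N|| = 53. The spectral radius r(N) = max|lambda| = 0. Note ||N|| > r(N) — characteristic of non-normal nilpotent operators. Indeed N^9 = 0.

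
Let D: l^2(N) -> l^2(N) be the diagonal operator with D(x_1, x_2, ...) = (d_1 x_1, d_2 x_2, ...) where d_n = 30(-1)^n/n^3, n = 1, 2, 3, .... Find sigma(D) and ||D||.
sigma(D) = {30(-1)^n/n^3 : n ≥ 1} ∪ {0}; ||D|| = 30

A bounded diagonal operator on l^2 with diagonal entries d_n has spectrum equal to the closure of {d_n : n ≥ 1}: every d_n is an eigenvalue (with eigenvector e_n), so {d_n} ⊂ sigma(D); the spectrum is closed, so its closure is too; and for lambda not in the closure, (D - lambda I) has bounded inverse (the diagonal entries 1/(d_n - lambda) are bounded). For our sequence d_n = 30(-1)^n/n^3, n = 1, 2, 3, ...:
  - {d_n} = {30(-1)^n/n^3 : n ≥ 1}; the only limit point is 0
  - closure = {30(-1)^n/n^3 : n ≥ 1} ∪ {0}
For the norm: a diagonal operator has ||D|| = sup_n |d_n|. Here |d_n| = 30/n^3 is decreasing, so sup_n |d_n| = |d_1| = 30. So ||D|| = 30.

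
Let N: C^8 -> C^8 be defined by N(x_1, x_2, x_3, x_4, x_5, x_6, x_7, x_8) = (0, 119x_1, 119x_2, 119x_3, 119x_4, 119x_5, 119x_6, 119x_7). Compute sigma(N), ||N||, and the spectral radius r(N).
sigma(N) = {0}; ||N|| = 119; r(N) = 0. (N is nilpotent with N^8 = 0.)

On C^8, N is a strictly lower-triangular matrix with 119 on the subdiagonal and zeros elsewhere, so its characteristic polynomial is lambda^8 and every eigenvalue is 0: sigma(N) = {0}. For the operator norm, N e_i = 119e_{i+1} for i = 1, ..., 7 and N e_8 = 0, so the singular values of N are 119 (with multiplicity 7) and 0; hence ||N|| = 119. The spectral radius r(N) = max|lambda| = 0. Note ||N|| > r(N) — characteristic of non-normal nilpotent operators. Indeed N^8 = 0.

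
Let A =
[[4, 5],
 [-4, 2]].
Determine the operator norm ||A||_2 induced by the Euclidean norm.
||A||_2 = sqrt((61 + sqrt(585))/2) ≈ 6.5264 (= sqrt(largest eigenvalue of A^T A))

||A||_2 = sigma_max(A) = sqrt(lambda_max(A^T A)). Form the symmetric matrix M = A^T A =
[[32, 12],
 [12, 29]].
Its characteristic polynomial (trace, determinant of M give the coefficients) is
  p(λ) = det(λ I - M) = λ^2 - 61λ + 784.
For λ^2 - 61λ + 784 the discriminant is 585. It is nonnegative but not a perfect square, so the roots are real and irrational: λ = (61 ± sqrt(585))/2 ≈ 42.5934, 18.4066.
So the eigenvalues of A^T A are ≈ 18.4066, 42.5934 (all ≥ 0, as they must be for A^T A). The largest is λ_max = (61 + sqrt(585))/2 ≈ 42.5934, hence ||A||_2 = sqrt(λ_max) = sqrt((61 + sqrt(585))/2) ≈ 6.5264.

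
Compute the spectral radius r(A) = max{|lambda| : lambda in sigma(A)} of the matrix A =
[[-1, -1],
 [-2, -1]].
r(A) = (2 + sqrt(8))/2 ≈ 2.4142

The eigenvalues of A are the roots of its characteristic polynomial. With M = A (coefficients from the trace and determinant):
  p(λ) = det(λ I - M) = λ^2 + 2λ - 1.
For λ^2 + 2λ - 1 the discriminant is 8. It is nonnegative but not a perfect square, so the roots are real and irrational: λ = (-2 ± sqrt(8))/2 ≈ 0.4142, -2.4142.
Thus the eigenvalues (to 4 decimals) are 0.4142 (modulus 0.4142); -2.4142 (modulus 2.4142). The spectral radius is the largest modulus: r(A) = (2 + sqrt(8))/2 ≈ 2.4142. (Cross-check: r(A) ≤ ||A||_2 ≈ 2.618; equality holds whenever A is normal, though it can also hold for some non-normal A.)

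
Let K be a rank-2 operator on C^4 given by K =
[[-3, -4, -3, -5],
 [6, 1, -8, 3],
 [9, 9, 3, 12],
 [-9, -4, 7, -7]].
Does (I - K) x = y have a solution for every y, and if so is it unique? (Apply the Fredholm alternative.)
(I - K) is invertible (det(I - K) = -3 ≠ 0), so for every y in C^4 the equation (I - K) x = y has a unique solution.

K has rank 2 and factors as K = U V^T = u1 v1^T + u2 v2^T with u1 = (2, 3, -3, -2), v1 = (0, -1, -2, -1), u2 = (1, -2, -3, 3), v2 = (-3, -2, 1, -3) (multiplying out reproduces the displayed K). The nonzero eigenvalues of U V^T coincide with those of the 2 x 2 matrix G = V^T U = [[v1·u1, v1·u2], [v2·u1, v2·u2]] = [[5, 5], [-9, -11]], and by the Sylvester determinant identity det(I_4 - U V^T) = det(I_2 - V^T U) = det([[-4, -5], [9, 12]]) = (-4)(12) - (-5)(9) = -3. (Direct check: I - K =
[[4, 4, 3, 5],
 [-6, 0, 8, -3],
 [-9, -9, -2, -12],
 [9, 4, -7, 8]]
has determinant -3.) The finite-dimensional Fredholm alternative says: either (I - K) is invertible, or ker(I - K) ≠ {0} and then range(I - K) = ker((I - K)^*)^⊥, with dim ker(I - K) = dim ker((I - K)^*). Since det(I - K) ≠ 0, 1 is not an eigenvalue of K and ker(I - K) = {0}, so we are in the first case: for every y there is a unique x = (I - K)^(-1) y. (Explicitly, by the Woodbury identity, (I - U V^T)^(-1) = I + U (I_2 - G)^(-1) V^T.)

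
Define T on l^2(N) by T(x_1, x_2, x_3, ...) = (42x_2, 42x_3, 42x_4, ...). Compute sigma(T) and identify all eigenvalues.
sigma(T) = closed disk {z in C : |z| ≤ 42}; sigma_p(T) = open disk {z in C : |z| < 42}

Note T = 42·V where V is the unit left shift (V x)_k = x_{k+1}; so sigma(T) = 42·sigma(V) and ||T|| = 42||V||. ||T x||^2 = 1764sum_{k≥2} |x_k|^2 ≤ 1764||x||^2, with equality on {x : x_1 = 0}, so ||T|| = 42. For any lambda with |lambda| < 42, set r = lambda/42 (|r| < 1); the vector x = (1, r, r^2, ...) is in l^2 and satisfies T x = 42(r, r^2, ...) = lambda x, so lambda is an eigenvalue. On the boundary |lambda| = 42 the geometric series diverges, so no l^2 eigenvector exists, but these lambda lie in the approximate point spectrum. Hence sigma(T) is the closed disk of radius 42 and sigma_p(T) is the open disk.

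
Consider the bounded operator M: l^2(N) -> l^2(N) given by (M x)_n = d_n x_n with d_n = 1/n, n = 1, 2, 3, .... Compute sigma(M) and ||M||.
sigma(M) = {1/n : n ≥ 1} ∪ {0}; ||M|| = 1

A bounded diagonal operator on l^2 with diagonal entries d_n has spectrum equal to the closure of {d_n : n ≥ 1}: every d_n is an eigenvalue (with eigenvector e_n), so {d_n} ⊂ sigma(M); the spectrum is closed, so its closure is too; and for lambda not in the closure, (M - lambda I) has bounded inverse (the diagonal entries 1/(d_n - lambda) are bounded). For our sequence d_n = 1/n, n = 1, 2, 3, ...:
  - {d_n} = {1/n : n ≥ 1}; the only limit point is 0
  - closure = {1/n : n ≥ 1} ∪ {0}
For the norm: a diagonal operator has ||M|| = sup_n |d_n|. Here d_n = 1/n is positive and decreasing, so sup_n |d_n| = d_1 = 1. So ||M|| = 1.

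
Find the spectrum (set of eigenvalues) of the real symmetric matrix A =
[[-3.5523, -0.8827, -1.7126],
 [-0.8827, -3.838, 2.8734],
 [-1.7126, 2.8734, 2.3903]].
sigma(A) ≈ {-5, -4, 4}

A is real symmetric, so its spectrum consists of real eigenvalues. Expanding the characteristic polynomial of the displayed matrix gives
  det(λ I - A) = p(λ) = λ^3 + (5)λ^2 + (-16)λ + (-80).
Solving p(λ) = 0 yields eigenvalues ≈ -5, -4, 4. (A is shown rounded to 4 decimals, so these recover the underlying integer eigenvalues to within that precision.)
Verification: the trace of A = -5 equals the sum of eigenvalues -5, and det(A) ≈ 79.9999 matches the eigenvalue product 80.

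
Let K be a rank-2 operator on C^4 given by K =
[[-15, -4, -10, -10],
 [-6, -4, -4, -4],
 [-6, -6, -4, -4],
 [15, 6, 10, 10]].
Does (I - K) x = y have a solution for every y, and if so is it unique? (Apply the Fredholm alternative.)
(I - K) is invertible (det(I - K) = 26 ≠ 0), so for every y in C^4 the equation (I - K) x = y has a unique solution.

K has rank 2 and factors as K = U V^T = u1 v1^T + u2 v2^T with u1 = (3, 0, -1, -2), v1 = (-3, 0, -2, -2), u2 = (-2, -2, -3, 3), v2 = (3, 2, 2, 2) (multiplying out reproduces the displayed K). The nonzero eigenvalues of U V^T coincide with those of the 2 x 2 matrix G = V^T U = [[v1·u1, v1·u2], [v2·u1, v2·u2]] = [[-3, 6], [3, -10]], and by the Sylvester determinant identity det(I_4 - U V^T) = det(I_2 - V^T U) = det([[4, -6], [-3, 11]]) = (4)(11) - (-6)(-3) = 26. (Direct check: I - K =
[[16, 4, 10, 10],
 [6, 5, 4, 4],
 [6, 6, 5, 4],
 [-15, -6, -10, -9]]
has determinant 26.) The finite-dimensional Fredholm alternative says: either (I - K) is invertible, or ker(I - K) ≠ {0} and then range(I - K) = ker((I - K)^*)^⊥, with dim ker(I - K) = dim ker((I - K)^*). Since det(I - K) ≠ 0, 1 is not an eigenvalue of K and ker(I - K) = {0}, so we are in the first case: for every y there is a unique x = (I - K)^(-1) y. (Explicitly, by the Woodbury identity, (I - U V^T)^(-1) = I + U (I_2 - G)^(-1) V^T.)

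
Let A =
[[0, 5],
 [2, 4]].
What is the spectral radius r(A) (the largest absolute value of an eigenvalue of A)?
r(A) = (4 + sqrt(56))/2 ≈ 5.7417

The eigenvalues of A are the roots of its characteristic polynomial. With M = A (coefficients from the trace and determinant):
  p(λ) = det(λ I - M) = λ^2 - 4λ - 10.
For λ^2 - 4λ - 10 the discriminant is 56. It is nonnegative but not a perfect square, so the roots are real and irrational: λ = (4 ± sqrt(56))/2 ≈ 5.7417, -1.7417.
Thus the eigenvalues (to 4 decimals) are 5.7417 (modulus 5.7417); -1.7417 (modulus 1.7417). The spectral radius is the largest modulus: r(A) = (4 + sqrt(56))/2 ≈ 5.7417. (Cross-check: r(A) ≤ ||A||_2 ≈ 6.5311; equality holds whenever A is normal, though it can also hold for some non-normal A.)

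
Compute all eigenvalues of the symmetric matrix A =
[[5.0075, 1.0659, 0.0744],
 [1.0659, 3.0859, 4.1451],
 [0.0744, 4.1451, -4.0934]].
sigma(A) ≈ {-6, 4, 6}

A is real symmetric, so its spectrum consists of real eigenvalues. Expanding the characteristic polynomial of the displayed matrix gives
  det(λ I - A) = p(λ) = λ^3 + (-4)λ^2 + (-36)λ + (144).
Solving p(λ) = 0 yields eigenvalues ≈ -6, 4, 6. (A is shown rounded to 4 decimals, so these recover the underlying integer eigenvalues to within that precision.)
Verification: the trace of A = 4 equals the sum of eigenvalues 4, and det(A) ≈ -144.0009 matches the eigenvalue product -144.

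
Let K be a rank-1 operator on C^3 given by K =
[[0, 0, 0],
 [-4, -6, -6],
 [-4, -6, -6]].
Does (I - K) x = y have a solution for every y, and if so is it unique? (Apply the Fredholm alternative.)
(I - K) is invertible (det(I - K) = 13 ≠ 0), so for every y in C^3 the equation (I - K) x = y has a unique solution.

K has rank 1, so it is an outer product K = u v^T: every row of K is a multiple of one row vector. Reading off the entries, u = (0, 2, 2) and v = (-2, -3, -3) (row i of K equals u_i·v^T). A rank-one matrix u v^T satisfies K u = u (v·u) and kills the (2)-dimensional subspace v^⊥, so its characteristic polynomial is lambda^2 (lambda - v·u) with v·u = tr K = -12. Hence the eigenvalues of I - K are 1 (multiplicity 2) and 1 - (-12) = 13, so det(I - K) = 13. (Direct check: I - K =
[[1, 0, 0],
 [4, 7, 6],
 [4, 6, 7]]
has determinant 13.) The finite-dimensional Fredholm alternative says: either (I - K) is invertible, or ker(I - K) ≠ {0} and then range(I - K) = ker((I - K)^*)^⊥, with dim ker(I - K) = dim ker((I - K)^*). Since det(I - K) ≠ 0, 1 is not an eigenvalue of K and ker(I - K) = {0}, so we are in the first case: for every y there is a unique x = (I - K)^(-1) y. Explicitly, by the Sherman–Morrison formula, (I - u v^T)^(-1) = I + u v^T/(1 - v·u), i.e. (I - K)^(-1) = I + K/(13).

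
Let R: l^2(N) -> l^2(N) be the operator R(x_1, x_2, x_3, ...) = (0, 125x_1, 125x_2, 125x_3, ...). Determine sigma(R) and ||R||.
sigma(R) = closed disk {z in C : |z| ≤ 125}; ||R|| = 125

Note R = 125·U where U is the unit right shift (U x)_k = x_{k-1} (with x_0 := 0); so ||R|| = 125||U|| and sigma(R) = 125·sigma(U). ||R x||^2 = sum_{k≥1} |125x_k|^2 = 15625||x||^2, so ||R|| = 125 and sigma(R) ⊂ {|z| ≤ 125}. For any |lambda| < 125, the equation (R - lambda I) x = 0 forces x_1 = 0, then 125x_k = lambda x_{k+1} ⇒ x = 0, so R has no eigenvalues. But (R - lambda I) is not surjective for |lambda| < 125: solving (R - lambda I) x = e_1 would require x_n proportional to (lambda/125)^(-n), which is not in l^2. So every |lambda| < 125 lies in the residual spectrum. The boundary |lambda| = 125 is in the approximate point spectrum (the spectrum is closed). Hence sigma(R) is the closed disk of radius 125.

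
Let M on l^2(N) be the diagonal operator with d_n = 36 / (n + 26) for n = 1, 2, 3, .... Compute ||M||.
||M|| = 4/3 (attained at n = 1)

For M diagonal, ||M|| = sup_n |d_n| = sup_n 36/(n + 26). This is positive and strictly decreasing in n, so the supremum is attained at n = 1: d_1 = 36/(1 + 26) = 4/3. Hence ||M|| = 4/3.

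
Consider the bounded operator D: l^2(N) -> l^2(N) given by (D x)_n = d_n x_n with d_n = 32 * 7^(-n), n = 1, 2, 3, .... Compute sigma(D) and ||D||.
sigma(D) = {32 * 7^(-n) : n ≥ 1} ∪ {0}; ||D|| = 32/7

A bounded diagonal operator on l^2 with diagonal entries d_n has spectrum equal to the closure of {d_n : n ≥ 1}: every d_n is an eigenvalue (with eigenvector e_n), so {d_n} ⊂ sigma(D); the spectrum is closed, so its closure is too; and for lambda not in the closure, (D - lambda I) has bounded inverse (the diagonal entries 1/(d_n - lambda) are bounded). For our sequence d_n = 32 * 7^(-n), n = 1, 2, 3, ...:
  - {d_n} = {32 * 7^(-n) : n ≥ 1}; the only limit point is 0
  - closure = {32 * 7^(-n) : n ≥ 1} ∪ {0}
For the norm: a diagonal operator has ||D|| = sup_n |d_n|. Here d_n = 32 * 7^(-n) is positive and decreasing, so sup_n |d_n| = d_1 = 32/7. So ||D|| = 32/7.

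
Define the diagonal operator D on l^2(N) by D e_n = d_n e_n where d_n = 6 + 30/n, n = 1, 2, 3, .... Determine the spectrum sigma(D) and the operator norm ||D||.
sigma(D) = {6 + 30/n : n ≥ 1} ∪ {6}; ||D|| = 36

A bounded diagonal operator on l^2 with diagonal entries d_n has spectrum equal to the closure of {d_n : n ≥ 1}: every d_n is an eigenvalue (with eigenvector e_n), so {d_n} ⊂ sigma(D); the spectrum is closed, so its closure is too; and for lambda not in the closure, (D - lambda I) has bounded inverse (the diagonal entries 1/(d_n - lambda) are bounded). For our sequence d_n = 6 + 30/n, n = 1, 2, 3, ...:
  - {d_n} = {6 + 30/n : n ≥ 1}; the only limit point is 6
  - closure = {6 + 30/n : n ≥ 1} ∪ {6}
For the norm: a diagonal operator has ||D|| = sup_n |d_n|. Here d_n = 6 + 30/n is positive and decreasing, so sup_n |d_n| = d_1 = 6 + 30 = 36. So ||D|| = 36.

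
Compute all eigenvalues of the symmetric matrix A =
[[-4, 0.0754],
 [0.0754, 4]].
sigma(A) ≈ {-4, 4}

A is real symmetric, so its spectrum consists of real eigenvalues. Expanding the characteristic polynomial of the displayed matrix gives
  det(λ I - A) = p(λ) = λ^2 + (0)λ + (-16).
Solving p(λ) = 0 yields eigenvalues ≈ -4, 4. (A is shown rounded to 4 decimals, so these recover the underlying integer eigenvalues to within that precision.)
Verification: the trace of A = 0 equals the sum of eigenvalues 0, and det(A) ≈ -16.0001 matches the eigenvalue product -16.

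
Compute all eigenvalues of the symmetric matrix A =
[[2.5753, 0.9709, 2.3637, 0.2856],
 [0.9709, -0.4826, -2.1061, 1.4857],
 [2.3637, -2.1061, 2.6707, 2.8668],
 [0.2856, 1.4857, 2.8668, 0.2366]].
sigma(A) ≈ {-4, 1, 2, 6}

A is real symmetric, so its spectrum consists of real eigenvalues. Expanding the characteristic polynomial of the displayed matrix gives
  det(λ I - A) = p(λ) = λ^4 + (-5)λ^3 + (-16)λ^2 + (68)λ + (-48).
Solving p(λ) = 0 yields eigenvalues ≈ -4, 1, 2, 6. (A is shown rounded to 4 decimals, so these recover the underlying integer eigenvalues to within that precision.)
Verification: the trace of A = 5 equals the sum of eigenvalues 5, and det(A) ≈ -47.9995 matches the eigenvalue product -48.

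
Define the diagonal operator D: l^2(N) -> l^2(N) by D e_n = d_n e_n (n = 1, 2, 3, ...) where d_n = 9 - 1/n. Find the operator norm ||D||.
||D|| = 9

For a diagonal operator on l^2 with entries d_n, ||D|| = sup_n |d_n|. Here d_1 = 8, d_2 = 17/2, ..., and d_n = 9 - 1/n increases monotonically toward 9. All terms lie in [8, 9), so |d_n| = d_n and the supremum is the limit 9, which is not attained by any individual d_n. Hence ||D|| = 9.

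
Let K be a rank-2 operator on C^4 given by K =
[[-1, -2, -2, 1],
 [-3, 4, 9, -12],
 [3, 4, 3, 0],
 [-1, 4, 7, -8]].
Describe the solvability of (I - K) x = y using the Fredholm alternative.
(I - K) is invertible (det(I - K) = -27 ≠ 0), so for every y in C^4 the equation (I - K) x = y has a unique solution.

K has rank 2 and factors as K = U V^T = u1 v1^T + u2 v2^T with u1 = (1, -2, -2, -2), v1 = (0, -2, -3, 3), u2 = (1, 3, -3, 1), v2 = (-1, 0, 1, -2) (multiplying out reproduces the displayed K). The nonzero eigenvalues of U V^T coincide with those of the 2 x 2 matrix G = V^T U = [[v1·u1, v1·u2], [v2·u1, v2·u2]] = [[4, 6], [1, -6]], and by the Sylvester determinant identity det(I_4 - U V^T) = det(I_2 - V^T U) = det([[-3, -6], [-1, 7]]) = (-3)(7) - (-6)(-1) = -27. (Direct check: I - K =
[[2, 2, 2, -1],
 [3, -3, -9, 12],
 [-3, -4, -2, 0],
 [1, -4, -7, 9]]
has determinant -27.) The finite-dimensional Fredholm alternative says: either (I - K) is invertible, or ker(I - K) ≠ {0} and then range(I - K) = ker((I - K)^*)^⊥, with dim ker(I - K) = dim ker((I - K)^*). Since det(I - K) ≠ 0, 1 is not an eigenvalue of K and ker(I - K) = {0}, so we are in the first case: for every y there is a unique x = (I - K)^(-1) y. (Explicitly, by the Woodbury identity, (I - U V^T)^(-1) = I + U (I_2 - G)^(-1) V^T.)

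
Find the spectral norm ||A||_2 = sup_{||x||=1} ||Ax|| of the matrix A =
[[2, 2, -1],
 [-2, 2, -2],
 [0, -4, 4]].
||A||_2 ≈ 6.6785 (= sqrt(largest eigenvalue of A^T A))

||A||_2 = sigma_max(A) = sqrt(lambda_max(A^T A)). Form the symmetric matrix M = A^T A =
[[8, 0, 2],
 [0, 24, -22],
 [2, -22, 21]].
Its characteristic polynomial (trace, sum of principal 2x2 minors, determinant of M give the coefficients) is
  p(λ) = det(λ I - M) = λ^3 - 53λ^2 + 376λ - 64.
No integer candidate from the rational root theorem (±divisors of 64) is a root, so the roots are irrational. The cubic discriminant is Δ = 169229632 > 0, so there are three distinct real roots. p(0) = -64 and p(1) = 260 have opposite signs, so a root lies in (0, 1); Newton's method refines it to λ ≈ 0.1745. p(8) = 64 and p(9) = -244 have opposite signs, so a root lies in (8, 9); Newton's method refines it to λ ≈ 8.2234. p(44) = -944 and p(45) = 656 have opposite signs, so a root lies in (44, 45); Newton's method refines it to λ ≈ 44.6021. Check (Vieta): the three roots sum to 53, matching tr M = 53.
So the eigenvalues of A^T A are ≈ 0.1745, 8.2234, 44.6021 (all ≥ 0, as they must be for A^T A). The largest is λ_max ≈ 44.6021, hence ||A||_2 = sqrt(λ_max) ≈ 6.6785.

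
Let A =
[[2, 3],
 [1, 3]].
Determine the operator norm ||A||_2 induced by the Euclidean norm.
||A||_2 = sqrt((23 + sqrt(493))/2) ≈ 4.7541 (= sqrt(largest eigenvalue of A^T A))

||A||_2 = sigma_max(A) = sqrt(lambda_max(A^T A)). Form the symmetric matrix M = A^T A =
[[5, 9],
 [9, 18]].
Its characteristic polynomial (trace, determinant of M give the coefficients) is
  p(λ) = det(λ I - M) = λ^2 - 23λ + 9.
For λ^2 - 23λ + 9 the discriminant is 493. It is nonnegative but not a perfect square, so the roots are real and irrational: λ = (23 ± sqrt(493))/2 ≈ 22.6018, 0.3982.
So the eigenvalues of A^T A are ≈ 0.3982, 22.6018 (all ≥ 0, as they must be for A^T A). The largest is λ_max = (23 + sqrt(493))/2 ≈ 22.6018, hence ||A||_2 = sqrt(λ_max) = sqrt((23 + sqrt(493))/2) ≈ 4.7541.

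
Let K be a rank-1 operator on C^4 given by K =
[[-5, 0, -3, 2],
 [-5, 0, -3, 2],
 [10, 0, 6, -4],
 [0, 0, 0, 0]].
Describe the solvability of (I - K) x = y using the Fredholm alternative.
(I - K) is singular (det(I - K) = 0, i.e. 1 ∈ sigma(K)). (I - K) x = y is solvable iff y ⊥ ker((I - K)^*) = span{(-5, 0, -3, 2)}, i.e. iff -5y_1 - 3y_3 + 2y_4 = 0. When solvable, the solutions are x = y + c·(1, 1, -2, 0), c arbitrary (ker(I - K) = span{(1, 1, -2, 0)}, dimension 1).

K has rank 1, so it is an outer product K = u v^T: every row of K is a multiple of one row vector. Reading off the entries, u = (1, 1, -2, 0) and v = (-5, 0, -3, 2) (row i of K equals u_i·v^T). A rank-one matrix u v^T satisfies K u = u (v·u) and kills the (3)-dimensional subspace v^⊥, so its characteristic polynomial is lambda^3 (lambda - v·u) with v·u = tr K = 1. Hence the eigenvalues of I - K are 1 (multiplicity 3) and 1 - (1) = 0, so det(I - K) = 0. (Direct check: I - K =
[[6, 0, 3, -2],
 [5, 1, 3, -2],
 [-10, 0, -5, 4],
 [0, 0, 0, 1]]
has determinant 0.) So 1 is an eigenvalue of K and (I - K) is not invertible. The finite-dimensional Fredholm alternative says: either (I - K) is invertible, or ker(I - K) ≠ {0} and then range(I - K) = ker((I - K)^*)^⊥, with dim ker(I - K) = dim ker((I - K)^*). We are in the second case, so we need both kernels. Kernel of I - K: (I - K) u = u - u (v·u) = u - u = 0, so ker(I - K) = span{u} = span{(1, 1, -2, 0)} (it is exactly 1-dimensional because rank(I - K) = 3). Kernel of the adjoint: K is real, so (I - K)^* = I - K^T = I - v u^T, and (I - v u^T) v = v - v (u·v) = 0; hence ker((I - K)^*) = span{v} = span{(-5, 0, -3, 2)}. Therefore (I - K) x = y is solvable iff <y, v> = 0, i.e. iff -5y_1 - 3y_3 + 2y_4 = 0. When this holds, K y = u (v·y) = 0, so (I - K) y = y and x = y is a particular solution; the full solution set is the line x = y + c·u = y + c·(1, 1, -2, 0), c ∈ C.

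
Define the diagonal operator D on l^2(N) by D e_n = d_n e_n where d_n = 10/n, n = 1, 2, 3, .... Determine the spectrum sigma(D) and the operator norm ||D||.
sigma(D) = {10/n : n ≥ 1} ∪ {0}; ||D|| = 10

A bounded diagonal operator on l^2 with diagonal entries d_n has spectrum equal to the closure of {d_n : n ≥ 1}: every d_n is an eigenvalue (with eigenvector e_n), so {d_n} ⊂ sigma(D); the spectrum is closed, so its closure is too; and for lambda not in the closure, (D - lambda I) has bounded inverse (the diagonal entries 1/(d_n - lambda) are bounded). For our sequence d_n = 10/n, n = 1, 2, 3, ...:
  - {d_n} = {10/n : n ≥ 1}; the only limit point is 0
  - closure = {10/n : n ≥ 1} ∪ {0}
For the norm: a diagonal operator has ||D|| = sup_n |d_n|. Here d_n = 10/n is positive and decreasing, so sup_n |d_n| = d_1 = 10. So ||D|| = 10.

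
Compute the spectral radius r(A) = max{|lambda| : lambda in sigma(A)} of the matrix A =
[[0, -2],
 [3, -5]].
r(A) = 3

The eigenvalues of A are the roots of its characteristic polynomial. With M = A (coefficients from the trace and determinant):
  p(λ) = det(λ I - M) = λ^2 + 5λ + 6.
For λ^2 + 5λ + 6 the discriminant is 1. It is a perfect square (1^2), so the roots are rational: λ = (-5 ± 1)/2 = -2, -3.
Thus the eigenvalues (to 4 decimals) are -2 (modulus 2); -3 (modulus 3). The spectral radius is the largest modulus: r(A) = 3. (Cross-check: r(A) ≤ ||A||_2 ≈ 6.085; equality holds whenever A is normal, though it can also hold for some non-normal A.)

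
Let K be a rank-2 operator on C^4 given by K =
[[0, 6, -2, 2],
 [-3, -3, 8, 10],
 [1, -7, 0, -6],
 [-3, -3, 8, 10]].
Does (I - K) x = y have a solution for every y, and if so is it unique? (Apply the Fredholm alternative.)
(I - K) is invertible (det(I - K) = 124 ≠ 0), so for every y in C^4 the equation (I - K) x = y has a unique solution.

K has rank 2 and factors as K = U V^T = u1 v1^T + u2 v2^T with u1 = (0, -3, 1, -3), v1 = (1, 2, -3, -3), u2 = (2, 1, -3, 1), v2 = (0, 3, -1, 1) (multiplying out reproduces the displayed K). The nonzero eigenvalues of U V^T coincide with those of the 2 x 2 matrix G = V^T U = [[v1·u1, v1·u2], [v2·u1, v2·u2]] = [[0, 10], [-13, 7]], and by the Sylvester determinant identity det(I_4 - U V^T) = det(I_2 - V^T U) = det([[1, -10], [13, -6]]) = (1)(-6) - (-10)(13) = 124. (Direct check: I - K =
[[1, -6, 2, -2],
 [3, 4, -8, -10],
 [-1, 7, 1, 6],
 [3, 3, -8, -9]]
has determinant 124.) The finite-dimensional Fredholm alternative says: either (I - K) is invertible, or ker(I - K) ≠ {0} and then range(I - K) = ker((I - K)^*)^⊥, with dim ker(I - K) = dim ker((I - K)^*). Since det(I - K) ≠ 0, 1 is not an eigenvalue of K and ker(I - K) = {0}, so we are in the first case: for every y there is a unique x = (I - K)^(-1) y. (Explicitly, by the Woodbury identity, (I - U V^T)^(-1) = I + U (I_2 - G)^(-1) V^T.)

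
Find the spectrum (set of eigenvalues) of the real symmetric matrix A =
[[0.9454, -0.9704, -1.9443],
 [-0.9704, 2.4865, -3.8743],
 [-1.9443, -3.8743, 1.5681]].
sigma(A) ≈ {-3, 2, 6}

A is real symmetric, so its spectrum consists of real eigenvalues. Expanding the characteristic polynomial of the displayed matrix gives
  det(λ I - A) = p(λ) = λ^3 + (-5)λ^2 + (-12)λ + (36).
Solving p(λ) = 0 yields eigenvalues ≈ -3, 2, 6. (A is shown rounded to 4 decimals, so these recover the underlying integer eigenvalues to within that precision.)
Verification: the trace of A = 5 equals the sum of eigenvalues 5, and det(A) ≈ -36.0005 matches the eigenvalue product -36.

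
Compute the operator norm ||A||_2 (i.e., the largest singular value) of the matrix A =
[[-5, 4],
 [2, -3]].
||A||_2 = sqrt((54 + sqrt(2720))/2) ≈ 7.2854 (= sqrt(largest eigenvalue of A^T A))

||A||_2 = sigma_max(A) = sqrt(lambda_max(A^T A)). Form the symmetric matrix M = A^T A =
[[29, -26],
 [-26, 25]].
Its characteristic polynomial (trace, determinant of M give the coefficients) is
  p(λ) = det(λ I - M) = λ^2 - 54λ + 49.
For λ^2 - 54λ + 49 the discriminant is 2720. It is nonnegative but not a perfect square, so the roots are real and irrational: λ = (54 ± sqrt(2720))/2 ≈ 53.0768, 0.9232.
So the eigenvalues of A^T A are ≈ 0.9232, 53.0768 (all ≥ 0, as they must be for A^T A). The largest is λ_max = (54 + sqrt(2720))/2 ≈ 53.0768, hence ||A||_2 = sqrt(λ_max) = sqrt((54 + sqrt(2720))/2) ≈ 7.2854.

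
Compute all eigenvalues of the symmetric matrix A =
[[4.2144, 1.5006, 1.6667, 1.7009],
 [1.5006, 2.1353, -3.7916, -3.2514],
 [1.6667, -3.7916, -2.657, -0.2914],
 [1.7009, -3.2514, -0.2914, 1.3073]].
sigma(A) ≈ {-6, 0, 5, 6}

A is real symmetric, so its spectrum consists of real eigenvalues. Expanding the characteristic polynomial of the displayed matrix gives
  det(λ I - A) = p(λ) = λ^4 + (-5)λ^3 + (-36)λ^2 + (180.0013)λ + (0.0013).
Solving p(λ) = 0 yields eigenvalues ≈ -6, 0, 5, 6. (A is shown rounded to 4 decimals, so these recover the underlying integer eigenvalues to within that precision.)
Verification: the trace of A = 5 equals the sum of eigenvalues 5, and det(A) ≈ 0.0013 matches the eigenvalue product 0.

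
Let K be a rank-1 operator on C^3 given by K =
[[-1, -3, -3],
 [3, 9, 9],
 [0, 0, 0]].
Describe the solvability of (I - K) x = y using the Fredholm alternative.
(I - K) is invertible (det(I - K) = -7 ≠ 0), so for every y in C^3 the equation (I - K) x = y has a unique solution.

K has rank 1, so it is an outer product K = u v^T: every row of K is a multiple of one row vector. Reading off the entries, u = (-1, 3, 0) and v = (1, 3, 3) (row i of K equals u_i·v^T). A rank-one matrix u v^T satisfies K u = u (v·u) and kills the (2)-dimensional subspace v^⊥, so its characteristic polynomial is lambda^2 (lambda - v·u) with v·u = tr K = 8. Hence the eigenvalues of I - K are 1 (multiplicity 2) and 1 - (8) = -7, so det(I - K) = -7. (Direct check: I - K =
[[2, 3, 3],
 [-3, -8, -9],
 [0, 0, 1]]
has determinant -7.) The finite-dimensional Fredholm alternative says: either (I - K) is invertible, or ker(I - K) ≠ {0} and then range(I - K) = ker((I - K)^*)^⊥, with dim ker(I - K) = dim ker((I - K)^*). Since det(I - K) ≠ 0, 1 is not an eigenvalue of K and ker(I - K) = {0}, so we are in the first case: for every y there is a unique x = (I - K)^(-1) y. Explicitly, by the Sherman–Morrison formula, (I - u v^T)^(-1) = I + u v^T/(1 - v·u), i.e. (I - K)^(-1) = I + K/(-7).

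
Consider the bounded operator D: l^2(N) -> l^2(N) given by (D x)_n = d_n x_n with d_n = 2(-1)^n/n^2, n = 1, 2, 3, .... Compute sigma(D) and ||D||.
sigma(D) = {2(-1)^n/n^2 : n ≥ 1} ∪ {0}; ||D|| = 2

A bounded diagonal operator on l^2 with diagonal entries d_n has spectrum equal to the closure of {d_n : n ≥ 1}: every d_n is an eigenvalue (with eigenvector e_n), so {d_n} ⊂ sigma(D); the spectrum is closed, so its closure is too; and for lambda not in the closure, (D - lambda I) has bounded inverse (the diagonal entries 1/(d_n - lambda) are bounded). For our sequence d_n = 2(-1)^n/n^2, n = 1, 2, 3, ...:
  - {d_n} = {2(-1)^n/n^2 : n ≥ 1}; the only limit point is 0
  - closure = {2(-1)^n/n^2 : n ≥ 1} ∪ {0}
For the norm: a diagonal operator has ||D|| = sup_n |d_n|. Here |d_n| = 2/n^2 is decreasing, so sup_n |d_n| = |d_1| = 2. So ||D|| = 2.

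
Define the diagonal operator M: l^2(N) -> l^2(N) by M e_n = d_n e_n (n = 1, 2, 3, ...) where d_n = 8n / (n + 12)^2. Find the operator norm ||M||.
||M|| = 1/6 (attained at n = 12)

For M diagonal, ||M|| = sup_n |d_n|. Treat f(x) = 8x / (x + 12)^2 for real x > 0. By the quotient rule, f'(x) = 8(12 - x)/(x + 12)^3, which is positive for x < 12 and negative for x > 12. So f has a unique maximum at x = 12, and since 12 is a positive integer, the supremum over n ≥ 1 is attained at n = 12: d_12 = 8·12/(12 + 12)^2 = 8·12/576 = 1/6. Hence ||M|| = 1/6.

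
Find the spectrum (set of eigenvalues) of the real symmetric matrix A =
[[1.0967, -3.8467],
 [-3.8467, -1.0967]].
sigma(A) ≈ {-4, 4}

A is real symmetric, so its spectrum consists of real eigenvalues. Expanding the characteristic polynomial of the displayed matrix gives
  det(λ I - A) = p(λ) = λ^2 + (0)λ + (-16).
Solving p(λ) = 0 yields eigenvalues ≈ -4, 4. (A is shown rounded to 4 decimals, so these recover the underlying integer eigenvalues to within that precision.)
Verification: the trace of A = 0 equals the sum of eigenvalues 0, and det(A) ≈ -15.9999 matches the eigenvalue product -16.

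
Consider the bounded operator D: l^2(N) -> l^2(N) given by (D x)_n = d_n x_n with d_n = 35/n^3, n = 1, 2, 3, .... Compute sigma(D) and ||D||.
sigma(D) = {35/n^3 : n ≥ 1} ∪ {0}; ||D|| = 35

A bounded diagonal operator on l^2 with diagonal entries d_n has spectrum equal to the closure of {d_n : n ≥ 1}: every d_n is an eigenvalue (with eigenvector e_n), so {d_n} ⊂ sigma(D); the spectrum is closed, so its closure is too; and for lambda not in the closure, (D - lambda I) has bounded inverse (the diagonal entries 1/(d_n - lambda) are bounded). For our sequence d_n = 35/n^3, n = 1, 2, 3, ...:
  - {d_n} = {35/n^3 : n ≥ 1}; the only limit point is 0
  - closure = {35/n^3 : n ≥ 1} ∪ {0}
For the norm: a diagonal operator has ||D|| = sup_n |d_n|. Here d_n = 35/n^3 is positive and decreasing, so sup_n |d_n| = d_1 = 35. So ||D|| = 35.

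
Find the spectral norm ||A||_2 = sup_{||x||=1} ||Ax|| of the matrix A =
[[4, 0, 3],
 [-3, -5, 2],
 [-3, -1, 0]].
||A||_2 ≈ 6.9654 (= sqrt(largest eigenvalue of A^T A))

||A||_2 = sigma_max(A) = sqrt(lambda_max(A^T A)). Form the symmetric matrix M = A^T A =
[[34, 18, 6],
 [18, 26, -10],
 [6, -10, 13]].
Its characteristic polynomial (trace, sum of principal 2x2 minors, determinant of M give the coefficients) is
  p(λ) = det(λ I - M) = λ^3 - 73λ^2 + 1204λ - 784.
No integer candidate from the rational root theorem (±divisors of 784) is a root, so the roots are irrational. The cubic discriminant is Δ = 747431888 > 0, so there are three distinct real roots. p(0) = -784 and p(1) = 348 have opposite signs, so a root lies in (0, 1); Newton's method refines it to λ ≈ 0.6788. p(23) = 458 and p(24) = -112 have opposite signs, so a root lies in (23, 24); Newton's method refines it to λ ≈ 23.8041. p(48) = -592 and p(49) = 588 have opposite signs, so a root lies in (48, 49); Newton's method refines it to λ ≈ 48.517. Check (Vieta): the three roots sum to 73, matching tr M = 73.
So the eigenvalues of A^T A are ≈ 0.6788, 23.8041, 48.517 (all ≥ 0, as they must be for A^T A). The largest is λ_max ≈ 48.517, hence ||A||_2 = sqrt(λ_max) ≈ 6.9654.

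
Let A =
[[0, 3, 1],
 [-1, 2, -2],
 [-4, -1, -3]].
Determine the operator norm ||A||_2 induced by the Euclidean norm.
||A||_2 ≈ 5.4842 (= sqrt(largest eigenvalue of A^T A))

||A||_2 = sigma_max(A) = sqrt(lambda_max(A^T A)). Form the symmetric matrix M = A^T A =
[[17, 2, 14],
 [2, 14, 2],
 [14, 2, 14]].
Its characteristic polynomial (trace, sum of principal 2x2 minors, determinant of M give the coefficients) is
  p(λ) = det(λ I - M) = λ^3 - 45λ^2 + 468λ - 576.
No integer candidate from the rational root theorem (±divisors of 576) is a root, so the roots are irrational. The cubic discriminant is Δ = 32950800 > 0, so there are three distinct real roots. p(1) = -152 and p(2) = 188 have opposite signs, so a root lies in (1, 2); Newton's method refines it to λ ≈ 1.418. p(13) = 100 and p(14) = -100 have opposite signs, so a root lies in (13, 14); Newton's method refines it to λ ≈ 13.5056. p(30) = -36 and p(31) = 478 have opposite signs, so a root lies in (30, 31); Newton's method refines it to λ ≈ 30.0764. Check (Vieta): the three roots sum to 45, matching tr M = 45.
So the eigenvalues of A^T A are ≈ 1.418, 13.5056, 30.0764 (all ≥ 0, as they must be for A^T A). The largest is λ_max ≈ 30.0764, hence ||A||_2 = sqrt(λ_max) ≈ 5.4842.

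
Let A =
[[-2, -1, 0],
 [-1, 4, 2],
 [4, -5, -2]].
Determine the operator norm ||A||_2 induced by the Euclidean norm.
||A||_2 ≈ 7.9685 (= sqrt(largest eigenvalue of A^T A))

||A||_2 = sigma_max(A) = sqrt(lambda_max(A^T A)). Form the symmetric matrix M = A^T A =
[[21, -22, -10],
 [-22, 42, 18],
 [-10, 18, 8]].
Its characteristic polynomial (trace, sum of principal 2x2 minors, determinant of M give the coefficients) is
  p(λ) = det(λ I - M) = λ^3 - 71λ^2 + 478λ - 100.
No integer candidate from the rational root theorem (±divisors of 100) is a root, so the roots are irrational. The cubic discriminant is Δ = 632580436 > 0, so there are three distinct real roots. p(0) = -100 and p(1) = 308 have opposite signs, so a root lies in (0, 1); Newton's method refines it to λ ≈ 0.2161. p(7) = 110 and p(8) = -308 have opposite signs, so a root lies in (7, 8); Newton's method refines it to λ ≈ 7.287. p(63) = -1738 and p(64) = 1820 have opposite signs, so a root lies in (63, 64); Newton's method refines it to λ ≈ 63.4969. Check (Vieta): the three roots sum to 71, matching tr M = 71.
So the eigenvalues of A^T A are ≈ 0.2161, 7.287, 63.4969 (all ≥ 0, as they must be for A^T A). The largest is λ_max ≈ 63.4969, hence ||A||_2 = sqrt(λ_max) ≈ 7.9685.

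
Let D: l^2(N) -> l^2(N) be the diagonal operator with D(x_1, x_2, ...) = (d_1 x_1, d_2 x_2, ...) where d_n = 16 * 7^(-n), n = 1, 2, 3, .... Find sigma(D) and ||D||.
sigma(D) = {16 * 7^(-n) : n ≥ 1} ∪ {0}; ||D|| = 16/7

A bounded diagonal operator on l^2 with diagonal entries d_n has spectrum equal to the closure of {d_n : n ≥ 1}: every d_n is an eigenvalue (with eigenvector e_n), so {d_n} ⊂ sigma(D); the spectrum is closed, so its closure is too; and for lambda not in the closure, (D - lambda I) has bounded inverse (the diagonal entries 1/(d_n - lambda) are bounded). For our sequence d_n = 16 * 7^(-n), n = 1, 2, 3, ...:
  - {d_n} = {16 * 7^(-n) : n ≥ 1}; the only limit point is 0
  - closure = {16 * 7^(-n) : n ≥ 1} ∪ {0}
For the norm: a diagonal operator has ||D|| = sup_n |d_n|. Here d_n = 16 * 7^(-n) is positive and decreasing, so sup_n |d_n| = d_1 = 16/7. So ||D|| = 16/7.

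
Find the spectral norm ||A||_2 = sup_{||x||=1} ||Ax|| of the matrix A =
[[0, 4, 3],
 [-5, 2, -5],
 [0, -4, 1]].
||A||_2 ≈ 7.6403 (= sqrt(largest eigenvalue of A^T A))

||A||_2 = sigma_max(A) = sqrt(lambda_max(A^T A)). Form the symmetric matrix M = A^T A =
[[25, -10, 25],
 [-10, 36, -2],
 [25, -2, 35]].
Its characteristic polynomial (trace, sum of principal 2x2 minors, determinant of M give the coefficients) is
  p(λ) = det(λ I - M) = λ^3 - 96λ^2 + 2306λ - 6400.
No integer candidate from the rational root theorem (±divisors of 6400) is a root, so the roots are irrational. The cubic discriminant is Δ = 1704812512 > 0, so there are three distinct real roots. p(3) = -319 and p(4) = 1352 have opposite signs, so a root lies in (3, 4); Newton's method refines it to λ ≈ 3.1832. p(34) = 332 and p(35) = -415 have opposite signs, so a root lies in (34, 35); Newton's method refines it to λ ≈ 34.442. p(58) = -484 and p(59) = 857 have opposite signs, so a root lies in (58, 59); Newton's method refines it to λ ≈ 58.3748. Check (Vieta): the three roots sum to 96, matching tr M = 96.
So the eigenvalues of A^T A are ≈ 3.1832, 34.442, 58.3748 (all ≥ 0, as they must be for A^T A). The largest is λ_max ≈ 58.3748, hence ||A||_2 = sqrt(λ_max) ≈ 7.6403.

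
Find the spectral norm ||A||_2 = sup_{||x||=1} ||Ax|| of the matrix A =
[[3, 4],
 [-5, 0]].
||A||_2 = sqrt(40) ≈ 6.3246 (= sqrt(largest eigenvalue of A^T A))

||A||_2 = sigma_max(A) = sqrt(lambda_max(A^T A)). Form the symmetric matrix M = A^T A =
[[34, 12],
 [12, 16]].
Its characteristic polynomial (trace, determinant of M give the coefficients) is
  p(λ) = det(λ I - M) = λ^2 - 50λ + 400.
For λ^2 - 50λ + 400 the discriminant is 900. It is a perfect square (30^2), so the roots are rational: λ = (50 ± 30)/2 = 40, 10.
So the eigenvalues of A^T A are ≈ 10, 40 (all ≥ 0, as they must be for A^T A). The largest is λ_max = 40, hence ||A||_2 = sqrt(λ_max) = sqrt(40) ≈ 6.3246.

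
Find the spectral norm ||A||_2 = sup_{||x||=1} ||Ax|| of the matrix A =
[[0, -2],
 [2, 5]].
||A||_2 = sqrt((33 + sqrt(1025))/2) ≈ 5.7016 (= sqrt(largest eigenvalue of A^T A))

||A||_2 = sigma_max(A) = sqrt(lambda_max(A^T A)). Form the symmetric matrix M = A^T A =
[[4, 10],
 [10, 29]].
Its characteristic polynomial (trace, determinant of M give the coefficients) is
  p(λ) = det(λ I - M) = λ^2 - 33λ + 16.
For λ^2 - 33λ + 16 the discriminant is 1025. It is nonnegative but not a perfect square, so the roots are real and irrational: λ = (33 ± sqrt(1025))/2 ≈ 32.5078, 0.4922.
So the eigenvalues of A^T A are ≈ 0.4922, 32.5078 (all ≥ 0, as they must be for A^T A). The largest is λ_max = (33 + sqrt(1025))/2 ≈ 32.5078, hence ||A||_2 = sqrt(λ_max) = sqrt((33 + sqrt(1025))/2) ≈ 5.7016.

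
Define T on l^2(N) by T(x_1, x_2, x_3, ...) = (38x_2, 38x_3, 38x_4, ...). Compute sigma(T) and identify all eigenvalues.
sigma(T) = closed disk {z in C : |z| ≤ 38}; sigma_p(T) = open disk {z in C : |z| < 38}

Note T = 38·V where V is the unit left shift (V x)_k = x_{k+1}; so sigma(T) = 38·sigma(V) and ||T|| = 38||V||. ||T x||^2 = 1444sum_{k≥2} |x_k|^2 ≤ 1444||x||^2, with equality on {x : x_1 = 0}, so ||T|| = 38. For any lambda with |lambda| < 38, set r = lambda/38 (|r| < 1); the vector x = (1, r, r^2, ...) is in l^2 and satisfies T x = 38(r, r^2, ...) = lambda x, so lambda is an eigenvalue. On the boundary |lambda| = 38 the geometric series diverges, so no l^2 eigenvector exists, but these lambda lie in the approximate point spectrum. Hence sigma(T) is the closed disk of radius 38 and sigma_p(T) is the open disk.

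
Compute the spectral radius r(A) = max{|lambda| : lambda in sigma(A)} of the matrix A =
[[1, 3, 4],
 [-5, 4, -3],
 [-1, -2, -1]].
r(A) ≈ 3.6875

The eigenvalues of A are the roots of its characteristic polynomial. With M = A (coefficients from the trace, the sum of principal 2x2 minors, and det A):
  p(λ) = det(λ I - M) = λ^3 - 4λ^2 + 12λ - 40.
No integer candidate from the rational root theorem (±divisors of 40) is a root, so the roots are irrational. The cubic discriminant is Δ = -23488 < 0, so there is one real root and a complex-conjugate pair. p(3) = -13 and p(4) = 8 have opposite signs, so a root lies in (3, 4); Newton's method refines it to λ ≈ 3.6875. Dividing out (λ - (3.6875)) leaves approximately λ^2 - 0.3125λ + 10.8476. For λ^2 - 0.3125λ + 10.8476 the discriminant is -43.2925. It is negative, so the remaining roots are the complex-conjugate pair λ ≈ 0.1563 ± 3.2899i. Their product equals the constant term, so |λ|^2 ≈ 10.8476 and |λ| ≈ 3.2936.
Thus the eigenvalues (to 4 decimals) are 3.6875 (modulus 3.6875); 0.1563 ± 3.2899i (modulus 3.2936). The spectral radius is the largest modulus: r(A) ≈ 3.6875. (Cross-check: r(A) ≤ ||A||_2 ≈ 7.1494; equality holds whenever A is normal, though it can also hold for some non-normal A.)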